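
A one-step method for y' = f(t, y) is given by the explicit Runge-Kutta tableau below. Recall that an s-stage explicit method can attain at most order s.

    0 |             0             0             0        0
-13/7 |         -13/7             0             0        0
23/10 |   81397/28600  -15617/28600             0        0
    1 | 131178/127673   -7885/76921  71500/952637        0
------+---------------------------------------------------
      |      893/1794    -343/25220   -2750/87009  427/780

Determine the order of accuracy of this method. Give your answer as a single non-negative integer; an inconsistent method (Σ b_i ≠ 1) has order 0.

4

b = (893/1794, -343/25220, -2750/87009, 427/780)
c = (0, -13/7, 23/10, 1)
Ac = (0, 0, 2231/2200, 155/427)
Σ b_i: 893/1794·1 + (-343/25220)·1 + (-2750/87009)·1 + 427/780·1 = 1 ✓
b·c: (-343/25220)·(-13/7) + (-2750/87009)·23/10 + 427/780·1 = 1/2 ✓
b·c²: (-343/25220)·169/49 + (-2750/87009)·529/100 + 427/780·1 = 1/3 ✓
b·Ac: (-2750/87009)·2231/2200 + 427/780·155/427 = 1/6 ✓
b·c³: (-343/25220)·(-2197/343) + (-2750/87009)·12167/1000 + 427/780·1 = 1/4 ✓
b·(c∘Ac): (-2750/87009)·51313/22000 + 427/780·155/427 = 1/8 ✓
b·Ac²: (-2750/87009)·(-29003/15400) + 427/780·130/2989 = 1/12 ✓
b·A²c: 427/780·65/854 = 1/24 ✓; 4 stages ⇒ order 4.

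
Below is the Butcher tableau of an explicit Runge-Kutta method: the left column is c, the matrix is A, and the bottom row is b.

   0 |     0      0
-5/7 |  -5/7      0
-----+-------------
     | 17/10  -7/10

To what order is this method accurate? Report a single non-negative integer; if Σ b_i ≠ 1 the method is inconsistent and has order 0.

2

b = (17/10, -7/10)
c = (0, -5/7)
Σ b_i: 17/10·1 + (-7/10)·1 = 1 ✓
b·c: (-7/10)·(-5/7) = 1/2 ✓; 2 stages ⇒ order 2.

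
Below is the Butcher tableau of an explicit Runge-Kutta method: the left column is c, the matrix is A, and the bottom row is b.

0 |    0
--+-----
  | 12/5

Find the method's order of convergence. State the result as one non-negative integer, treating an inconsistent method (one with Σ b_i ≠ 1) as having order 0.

0

b = (12/5)
c = (0)
Σ b_i: 12/5·1 = 12/5 ≠ 1 ⇒ order 0.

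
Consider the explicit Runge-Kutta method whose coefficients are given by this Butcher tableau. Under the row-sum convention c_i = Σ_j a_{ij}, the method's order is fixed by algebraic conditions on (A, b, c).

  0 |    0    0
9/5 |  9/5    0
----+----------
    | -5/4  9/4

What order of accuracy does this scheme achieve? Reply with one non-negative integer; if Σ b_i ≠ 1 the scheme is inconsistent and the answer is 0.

b = (-5/4, 9/4)
c = (0, 9/5)
Σ b_i: (-5/4)·1 + 9/4·1 = 1 ✓
b·c: 9/4·9/5 = 81/20 ≠ 1/2 ⇒ order 1.

1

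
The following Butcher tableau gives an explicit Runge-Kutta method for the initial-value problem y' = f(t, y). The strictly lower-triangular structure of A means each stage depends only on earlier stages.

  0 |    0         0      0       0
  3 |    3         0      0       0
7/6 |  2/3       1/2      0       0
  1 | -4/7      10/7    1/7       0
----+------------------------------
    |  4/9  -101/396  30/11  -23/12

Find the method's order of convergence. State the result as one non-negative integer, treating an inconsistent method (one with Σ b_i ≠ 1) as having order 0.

2

b = (4/9, -101/396, 30/11, -23/12)
c = (0, 3, 7/6, 1)
Ac = (0, 0, 3/2, 187/42)
Σ b_i: 4/9·1 + (-101/396)·1 + 30/11·1 + (-23/12)·1 = 1 ✓
b·c: (-101/396)·3 + 30/11·7/6 + (-23/12)·1 = 1/2 ✓
b·c²: (-101/396)·9 + 30/11·49/36 + (-23/12)·1 = -1/2 ≠ 1/3 ⇒ order 2.
b·Ac: 30/11·3/2 + (-23/12)·187/42 = -24631/5544 ≠ 1/6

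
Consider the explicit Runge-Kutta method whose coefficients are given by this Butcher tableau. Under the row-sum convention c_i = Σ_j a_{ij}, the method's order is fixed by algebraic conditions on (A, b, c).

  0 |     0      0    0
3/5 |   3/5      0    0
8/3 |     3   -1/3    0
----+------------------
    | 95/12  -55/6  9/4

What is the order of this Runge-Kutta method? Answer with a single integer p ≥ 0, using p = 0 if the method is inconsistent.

2

b = (95/12, -55/6, 9/4)
c = (0, 3/5, 8/3)
Ac = (0, 0, -1/5)
Σ b_i: 95/12·1 + (-55/6)·1 + 9/4·1 = 1 ✓
b·c: (-55/6)·3/5 + 9/4·8/3 = 1/2 ✓
b·c²: (-55/6)·9/25 + 9/4·64/9 = 127/10 ≠ 1/3 ⇒ order 2.
b·Ac: 9/4·(-1/5) = -9/20 ≠ 1/6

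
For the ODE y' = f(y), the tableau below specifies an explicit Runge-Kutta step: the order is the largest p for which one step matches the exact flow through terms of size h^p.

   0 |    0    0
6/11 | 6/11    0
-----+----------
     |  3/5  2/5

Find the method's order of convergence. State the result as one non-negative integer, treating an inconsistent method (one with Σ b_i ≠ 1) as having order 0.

1

b = (3/5, 2/5)
c = (0, 6/11)
Σ b_i: 3/5·1 + 2/5·1 = 1 ✓
b·c: 2/5·6/11 = 12/55 ≠ 1/2 ⇒ order 1.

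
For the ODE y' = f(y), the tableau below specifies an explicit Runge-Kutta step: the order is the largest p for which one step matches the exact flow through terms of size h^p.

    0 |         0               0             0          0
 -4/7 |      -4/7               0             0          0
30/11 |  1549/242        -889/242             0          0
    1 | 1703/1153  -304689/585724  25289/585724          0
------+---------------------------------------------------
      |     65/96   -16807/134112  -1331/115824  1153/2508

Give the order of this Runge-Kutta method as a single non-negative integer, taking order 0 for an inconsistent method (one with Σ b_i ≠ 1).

b = (65/96, -16807/134112, -1331/115824, 1153/2508)
c = (0, -4/7, 30/11, 1)
Ac = (0, 0, 254/121, 957/2306)
Σ b_i: 65/96·1 + (-16807/134112)·1 + (-1331/115824)·1 + 1153/2508·1 = 1 ✓
b·c: (-16807/134112)·(-4/7) + (-1331/115824)·30/11 + 1153/2508·1 = 1/2 ✓
b·c²: (-16807/134112)·16/49 + (-1331/115824)·900/121 + 1153/2508·1 = 1/3 ✓
b·Ac: (-1331/115824)·254/121 + 1153/2508·957/2306 = 1/6 ✓
b·c³: (-16807/134112)·(-64/343) + (-1331/115824)·27000/1331 + 1153/2508·1 = 1/4 ✓
b·(c∘Ac): (-1331/115824)·7620/1331 + 1153/2508·957/2306 = 1/8 ✓
b·Ac²: (-1331/115824)·(-1016/847) + 1153/2508·1221/8071 = 1/12 ✓
b·A²c: 1153/2508·209/2306 = 1/24 ✓; 4 stages ⇒ order 4.

4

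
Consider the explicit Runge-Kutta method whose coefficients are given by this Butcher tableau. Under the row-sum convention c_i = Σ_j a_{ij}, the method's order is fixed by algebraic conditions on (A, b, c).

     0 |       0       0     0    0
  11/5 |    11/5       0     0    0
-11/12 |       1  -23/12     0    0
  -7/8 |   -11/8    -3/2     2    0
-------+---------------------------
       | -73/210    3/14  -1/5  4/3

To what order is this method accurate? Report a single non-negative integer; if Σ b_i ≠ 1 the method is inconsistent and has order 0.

1

b = (-73/210, 3/14, -1/5, 4/3)
c = (0, 11/5, -11/12, -7/8)
Ac = (0, 0, -253/60, -77/15)
Σ b_i: (-73/210)·1 + 3/14·1 + (-1/5)·1 + 4/3·1 = 1 ✓
b·c: 3/14·11/5 + (-1/5)·(-11/12) + 4/3·(-7/8) = -43/84 ≠ 1/2 ⇒ order 1.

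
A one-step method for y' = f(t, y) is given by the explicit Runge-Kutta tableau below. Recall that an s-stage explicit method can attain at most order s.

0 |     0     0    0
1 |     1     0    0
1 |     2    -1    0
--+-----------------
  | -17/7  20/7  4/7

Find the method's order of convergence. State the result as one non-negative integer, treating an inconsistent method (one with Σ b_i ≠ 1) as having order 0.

b = (-17/7, 20/7, 4/7)
c = (0, 1, 1)
Ac = (0, 0, -1)
Σ b_i: (-17/7)·1 + 20/7·1 + 4/7·1 = 1 ✓
b·c: 20/7·1 + 4/7·1 = 24/7 ≠ 1/2 ⇒ order 1.

1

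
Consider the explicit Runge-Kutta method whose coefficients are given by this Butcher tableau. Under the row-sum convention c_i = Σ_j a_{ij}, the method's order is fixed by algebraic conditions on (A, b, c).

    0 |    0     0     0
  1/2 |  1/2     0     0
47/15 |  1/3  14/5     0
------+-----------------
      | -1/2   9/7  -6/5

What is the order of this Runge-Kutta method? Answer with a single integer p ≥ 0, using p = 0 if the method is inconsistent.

b = (-1/2, 9/7, -6/5)
c = (0, 1/2, 47/15)
Ac = (0, 0, 7/5)
Σ b_i: (-1/2)·1 + 9/7·1 + (-6/5)·1 = -29/70 ≠ 1 ⇒ order 0.

0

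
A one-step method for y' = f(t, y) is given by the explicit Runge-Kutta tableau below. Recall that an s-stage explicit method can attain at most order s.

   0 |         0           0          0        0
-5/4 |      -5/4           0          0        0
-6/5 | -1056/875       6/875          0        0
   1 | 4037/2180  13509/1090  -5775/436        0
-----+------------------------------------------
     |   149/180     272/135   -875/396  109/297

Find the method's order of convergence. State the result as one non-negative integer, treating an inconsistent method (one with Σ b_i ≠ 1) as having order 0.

4

b = (149/180, 272/135, -875/396, 109/297)
c = (0, -5/4, -6/5, 1)
Ac = (0, 0, -3/350, 351/872)
Σ b_i: 149/180·1 + 272/135·1 + (-875/396)·1 + 109/297·1 = 1 ✓
b·c: 272/135·(-5/4) + (-875/396)·(-6/5) + 109/297·1 = 1/2 ✓
b·c²: 272/135·25/16 + (-875/396)·36/25 + 109/297·1 = 1/3 ✓
b·Ac: (-875/396)·(-3/350) + 109/297·351/872 = 1/6 ✓
b·c³: 272/135·(-125/64) + (-875/396)·(-216/125) + 109/297·1 = 1/4 ✓
b·(c∘Ac): (-875/396)·9/875 + 109/297·351/872 = 1/8 ✓
b·Ac²: (-875/396)·3/280 + 109/297·1017/3488 = 1/12 ✓
b·A²c: 109/297·99/872 = 1/24 ✓; 4 stages ⇒ order 4.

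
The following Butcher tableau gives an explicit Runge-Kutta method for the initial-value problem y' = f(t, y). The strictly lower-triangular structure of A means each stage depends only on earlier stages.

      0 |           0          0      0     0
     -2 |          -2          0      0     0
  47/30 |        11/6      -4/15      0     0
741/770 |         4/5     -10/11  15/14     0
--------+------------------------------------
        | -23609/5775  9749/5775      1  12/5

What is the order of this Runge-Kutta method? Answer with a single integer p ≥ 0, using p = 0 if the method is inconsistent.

b = (-23609/5775, 9749/5775, 1, 12/5)
c = (0, -2, 47/30, 741/770)
Ac = (0, 0, 8/15, 1077/308)
Σ b_i: (-23609/5775)·1 + 9749/5775·1 + 1·1 + 12/5·1 = 1 ✓
b·c: 9749/5775·(-2) + 1·47/30 + 12/5·741/770 = 1/2 ✓
b·c²: 9749/5775·4 + 1·2209/900 + 12/5·549081/592900 = 304948073/26680500 ≠ 1/3 ⇒ order 2.
b·Ac: 1·8/15 + 12/5·1077/308 = 10309/1155 ≠ 1/6

2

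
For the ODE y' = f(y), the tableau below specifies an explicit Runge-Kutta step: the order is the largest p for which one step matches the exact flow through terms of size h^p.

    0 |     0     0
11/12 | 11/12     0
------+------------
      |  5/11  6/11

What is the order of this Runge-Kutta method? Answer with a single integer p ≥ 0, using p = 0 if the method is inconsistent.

b = (5/11, 6/11)
c = (0, 11/12)
Σ b_i: 5/11·1 + 6/11·1 = 1 ✓
b·c: 6/11·11/12 = 1/2 ✓; 2 stages ⇒ order 2.

2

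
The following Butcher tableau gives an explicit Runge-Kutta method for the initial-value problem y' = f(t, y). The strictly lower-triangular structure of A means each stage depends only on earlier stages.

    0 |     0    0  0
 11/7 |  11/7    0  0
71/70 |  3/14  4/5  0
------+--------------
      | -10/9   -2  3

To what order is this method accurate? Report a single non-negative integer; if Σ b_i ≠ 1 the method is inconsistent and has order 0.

b = (-10/9, -2, 3)
c = (0, 11/7, 71/70)
Ac = (0, 0, 44/35)
Σ b_i: (-10/9)·1 + (-2)·1 + 3·1 = -1/9 ≠ 1 ⇒ order 0.

0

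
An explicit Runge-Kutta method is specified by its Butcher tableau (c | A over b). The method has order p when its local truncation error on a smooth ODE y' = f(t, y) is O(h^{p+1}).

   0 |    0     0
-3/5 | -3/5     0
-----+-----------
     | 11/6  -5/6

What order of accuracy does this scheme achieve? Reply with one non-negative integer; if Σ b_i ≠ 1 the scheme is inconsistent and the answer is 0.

2

b = (11/6, -5/6)
c = (0, -3/5)
Σ b_i: 11/6·1 + (-5/6)·1 = 1 ✓
b·c: (-5/6)·(-3/5) = 1/2 ✓; 2 stages ⇒ order 2.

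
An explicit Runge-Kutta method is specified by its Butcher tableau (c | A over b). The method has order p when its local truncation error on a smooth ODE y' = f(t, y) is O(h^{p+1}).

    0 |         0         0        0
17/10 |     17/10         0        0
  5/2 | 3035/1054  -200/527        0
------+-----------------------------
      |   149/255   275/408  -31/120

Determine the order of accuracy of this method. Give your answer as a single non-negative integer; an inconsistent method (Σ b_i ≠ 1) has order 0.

3

b = (149/255, 275/408, -31/120)
c = (0, 17/10, 5/2)
Ac = (0, 0, -20/31)
Σ b_i: 149/255·1 + 275/408·1 + (-31/120)·1 = 1 ✓
b·c: 275/408·17/10 + (-31/120)·5/2 = 1/2 ✓
b·c²: 275/408·289/100 + (-31/120)·25/4 = 1/3 ✓
b·Ac: (-31/120)·(-20/31) = 1/6 ✓; 3 stages ⇒ order 3.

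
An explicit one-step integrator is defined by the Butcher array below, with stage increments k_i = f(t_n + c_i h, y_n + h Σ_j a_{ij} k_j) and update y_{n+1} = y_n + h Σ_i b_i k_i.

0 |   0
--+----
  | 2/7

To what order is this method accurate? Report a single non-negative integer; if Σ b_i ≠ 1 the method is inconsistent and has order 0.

b = (2/7)
c = (0)
Σ b_i: 2/7·1 = 2/7 ≠ 1 ⇒ order 0.

0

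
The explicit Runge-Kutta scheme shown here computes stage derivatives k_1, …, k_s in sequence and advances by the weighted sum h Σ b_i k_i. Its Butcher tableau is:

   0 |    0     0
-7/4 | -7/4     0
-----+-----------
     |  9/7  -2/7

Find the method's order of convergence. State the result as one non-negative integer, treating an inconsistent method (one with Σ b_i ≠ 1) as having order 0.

b = (9/7, -2/7)
c = (0, -7/4)
Σ b_i: 9/7·1 + (-2/7)·1 = 1 ✓
b·c: (-2/7)·(-7/4) = 1/2 ✓; 2 stages ⇒ order 2.

2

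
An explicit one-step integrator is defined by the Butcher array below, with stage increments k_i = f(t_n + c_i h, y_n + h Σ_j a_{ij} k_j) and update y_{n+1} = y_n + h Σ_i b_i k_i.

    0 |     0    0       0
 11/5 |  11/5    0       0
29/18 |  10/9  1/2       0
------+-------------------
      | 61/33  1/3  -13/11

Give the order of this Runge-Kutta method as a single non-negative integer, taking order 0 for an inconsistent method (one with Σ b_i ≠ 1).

1

b = (61/33, 1/3, -13/11)
c = (0, 11/5, 29/18)
Ac = (0, 0, 11/10)
Σ b_i: 61/33·1 + 1/3·1 + (-13/11)·1 = 1 ✓
b·c: 1/3·11/5 + (-13/11)·29/18 = -1159/990 ≠ 1/2 ⇒ order 1.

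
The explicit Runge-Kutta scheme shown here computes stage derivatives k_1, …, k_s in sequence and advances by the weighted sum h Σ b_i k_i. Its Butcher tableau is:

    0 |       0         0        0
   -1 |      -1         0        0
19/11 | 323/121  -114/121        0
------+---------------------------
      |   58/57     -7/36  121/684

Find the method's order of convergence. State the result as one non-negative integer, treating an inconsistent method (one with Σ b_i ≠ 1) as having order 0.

b = (58/57, -7/36, 121/684)
c = (0, -1, 19/11)
Ac = (0, 0, 114/121)
Σ b_i: 58/57·1 + (-7/36)·1 + 121/684·1 = 1 ✓
b·c: (-7/36)·(-1) + 121/684·19/11 = 1/2 ✓
b·c²: (-7/36)·1 + 121/684·361/121 = 1/3 ✓
b·Ac: 121/684·114/121 = 1/6 ✓; 3 stages ⇒ order 3.

3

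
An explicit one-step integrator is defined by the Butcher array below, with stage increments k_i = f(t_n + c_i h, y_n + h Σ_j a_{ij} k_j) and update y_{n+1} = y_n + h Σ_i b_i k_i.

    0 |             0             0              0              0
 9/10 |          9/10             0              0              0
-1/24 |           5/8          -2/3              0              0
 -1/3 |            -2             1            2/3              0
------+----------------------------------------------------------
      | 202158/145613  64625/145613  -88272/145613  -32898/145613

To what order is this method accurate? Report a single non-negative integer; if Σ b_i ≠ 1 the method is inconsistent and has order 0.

3

b = (202158/145613, 64625/145613, -88272/145613, -32898/145613)
c = (0, 9/10, -1/24, -1/3)
Ac = (0, 0, -3/5, 157/180)
Σ b_i: 202158/145613·1 + 64625/145613·1 + (-88272/145613)·1 + (-32898/145613)·1 = 1 ✓
b·c: 64625/145613·9/10 + (-88272/145613)·(-1/24) + (-32898/145613)·(-1/3) = 1/2 ✓
b·c²: 64625/145613·81/100 + (-88272/145613)·1/576 + (-32898/145613)·1/9 = 1/3 ✓
b·Ac: (-88272/145613)·(-3/5) + (-32898/145613)·157/180 = 1/6 ✓
b·c³: 64625/145613·729/1000 + (-88272/145613)·(-1/13824) + (-32898/145613)·(-1/27) = 13920899/41936544 ≠ 1/4 ⇒ order 3.
b·(c∘Ac): (-88272/145613)·1/40 + (-32898/145613)·(-157/540) = 662219/13105170 ≠ 1/8
b·Ac²: (-88272/145613)·(-27/50) + (-32898/145613)·17521/21600 = 3021325/20968272 ≠ 1/12
b·A²c: (-32898/145613)·(-2/5) = 65796/728065 ≠ 1/24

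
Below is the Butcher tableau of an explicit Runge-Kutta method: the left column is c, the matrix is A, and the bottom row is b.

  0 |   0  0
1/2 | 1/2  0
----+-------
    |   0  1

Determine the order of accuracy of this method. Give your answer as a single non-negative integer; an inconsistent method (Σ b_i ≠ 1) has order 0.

2

b = (0, 1)
c = (0, 1/2)
Σ b_i: 1·1 = 1 ✓
b·c: 1·1/2 = 1/2 ✓; 2 stages ⇒ order 2.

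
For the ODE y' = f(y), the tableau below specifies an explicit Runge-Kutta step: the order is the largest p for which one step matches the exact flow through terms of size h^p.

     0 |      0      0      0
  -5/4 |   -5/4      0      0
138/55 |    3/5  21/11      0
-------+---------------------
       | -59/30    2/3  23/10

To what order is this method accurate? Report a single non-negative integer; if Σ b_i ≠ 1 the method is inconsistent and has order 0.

b = (-59/30, 2/3, 23/10)
c = (0, -5/4, 138/55)
Ac = (0, 0, -105/44)
Σ b_i: (-59/30)·1 + 2/3·1 + 23/10·1 = 1 ✓
b·c: 2/3·(-5/4) + 23/10·138/55 = 8147/1650 ≠ 1/2 ⇒ order 1.

1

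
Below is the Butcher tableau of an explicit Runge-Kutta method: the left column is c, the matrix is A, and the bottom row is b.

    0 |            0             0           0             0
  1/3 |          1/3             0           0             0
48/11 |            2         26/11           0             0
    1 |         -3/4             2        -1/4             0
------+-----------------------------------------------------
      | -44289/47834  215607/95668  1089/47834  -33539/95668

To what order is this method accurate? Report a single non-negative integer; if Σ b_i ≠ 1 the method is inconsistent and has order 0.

b = (-44289/47834, 215607/95668, 1089/47834, -33539/95668)
c = (0, 1/3, 48/11, 1)
Ac = (0, 0, 26/33, -14/33)
Σ b_i: (-44289/47834)·1 + 215607/95668·1 + 1089/47834·1 + (-33539/95668)·1 = 1 ✓
b·c: 215607/95668·1/3 + 1089/47834·48/11 + (-33539/95668)·1 = 1/2 ✓
b·c²: 215607/95668·1/9 + 1089/47834·2304/121 + (-33539/95668)·1 = 1/3 ✓
b·Ac: 1089/47834·26/33 + (-33539/95668)·(-14/33) = 1/6 ✓
b·c³: 215607/95668·1/27 + 1089/47834·110592/1331 + (-33539/95668)·1 = 7693051/4735566 ≠ 1/4 ⇒ order 3.
b·(c∘Ac): 1089/47834·416/121 + (-33539/95668)·(-14/33) = 32575/143502 ≠ 1/8
b·Ac²: 1089/47834·26/99 + (-33539/95668)·(-4942/1089) = 7562393/4735566 ≠ 1/12
b·A²c: (-33539/95668)·(-13/66) = 39637/574008 ≠ 1/24

3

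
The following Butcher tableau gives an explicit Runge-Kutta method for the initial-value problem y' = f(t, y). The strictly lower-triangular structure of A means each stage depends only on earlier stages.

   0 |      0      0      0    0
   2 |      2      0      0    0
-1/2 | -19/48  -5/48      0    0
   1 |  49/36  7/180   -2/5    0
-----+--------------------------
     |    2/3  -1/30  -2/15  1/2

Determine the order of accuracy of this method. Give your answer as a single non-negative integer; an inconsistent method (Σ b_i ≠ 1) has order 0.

b = (2/3, -1/30, -2/15, 1/2)
c = (0, 2, -1/2, 1)
Ac = (0, 0, -5/24, 5/18)
Σ b_i: 2/3·1 + (-1/30)·1 + (-2/15)·1 + 1/2·1 = 1 ✓
b·c: (-1/30)·2 + (-2/15)·(-1/2) + 1/2·1 = 1/2 ✓
b·c²: (-1/30)·4 + (-2/15)·1/4 + 1/2·1 = 1/3 ✓
b·Ac: (-2/15)·(-5/24) + 1/2·5/18 = 1/6 ✓
b·c³: (-1/30)·8 + (-2/15)·(-1/8) + 1/2·1 = 1/4 ✓
b·(c∘Ac): (-2/15)·5/48 + 1/2·5/18 = 1/8 ✓
b·Ac²: (-2/15)·(-5/12) + 1/2·1/18 = 1/12 ✓
b·A²c: 1/2·1/12 = 1/24 ✓; 4 stages ⇒ order 4.

4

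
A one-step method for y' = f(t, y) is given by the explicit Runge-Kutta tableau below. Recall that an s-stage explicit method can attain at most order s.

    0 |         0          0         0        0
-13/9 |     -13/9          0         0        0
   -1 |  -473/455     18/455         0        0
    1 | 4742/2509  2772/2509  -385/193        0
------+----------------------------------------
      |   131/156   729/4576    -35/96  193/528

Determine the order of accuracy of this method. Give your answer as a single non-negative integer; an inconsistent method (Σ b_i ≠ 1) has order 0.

b = (131/156, 729/4576, -35/96, 193/528)
c = (0, -13/9, -1, 1)
Ac = (0, 0, -2/35, 77/193)
Σ b_i: 131/156·1 + 729/4576·1 + (-35/96)·1 + 193/528·1 = 1 ✓
b·c: 729/4576·(-13/9) + (-35/96)·(-1) + 193/528·1 = 1/2 ✓
b·c²: 729/4576·169/81 + (-35/96)·1 + 193/528·1 = 1/3 ✓
b·Ac: (-35/96)·(-2/35) + 193/528·77/193 = 1/6 ✓
b·c³: 729/4576·(-2197/729) + (-35/96)·(-1) + 193/528·1 = 1/4 ✓
b·(c∘Ac): (-35/96)·2/35 + 193/528·77/193 = 1/8 ✓
b·Ac²: (-35/96)·26/315 + 193/528·539/1737 = 1/12 ✓
b·A²c: 193/528·22/193 = 1/24 ✓; 4 stages ⇒ order 4.

4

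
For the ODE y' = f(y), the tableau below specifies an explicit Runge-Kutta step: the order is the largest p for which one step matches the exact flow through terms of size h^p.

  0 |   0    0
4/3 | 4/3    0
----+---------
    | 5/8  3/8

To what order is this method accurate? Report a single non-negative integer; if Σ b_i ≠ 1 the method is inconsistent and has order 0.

2

b = (5/8, 3/8)
c = (0, 4/3)
Σ b_i: 5/8·1 + 3/8·1 = 1 ✓
b·c: 3/8·4/3 = 1/2 ✓; 2 stages ⇒ order 2.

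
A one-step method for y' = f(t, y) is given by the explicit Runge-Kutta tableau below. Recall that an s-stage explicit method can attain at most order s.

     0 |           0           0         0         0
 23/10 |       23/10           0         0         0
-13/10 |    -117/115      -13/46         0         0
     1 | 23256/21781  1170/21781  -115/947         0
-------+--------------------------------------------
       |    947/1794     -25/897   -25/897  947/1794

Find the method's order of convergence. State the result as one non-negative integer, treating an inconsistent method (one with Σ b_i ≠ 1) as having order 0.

b = (947/1794, -25/897, -25/897, 947/1794)
c = (0, 23/10, -13/10, 1)
Ac = (0, 0, -13/20, 533/1894)
Σ b_i: 947/1794·1 + (-25/897)·1 + (-25/897)·1 + 947/1794·1 = 1 ✓
b·c: (-25/897)·23/10 + (-25/897)·(-13/10) + 947/1794·1 = 1/2 ✓
b·c²: (-25/897)·529/100 + (-25/897)·169/100 + 947/1794·1 = 1/3 ✓
b·Ac: (-25/897)·(-13/20) + 947/1794·533/1894 = 1/6 ✓
b·c³: (-25/897)·12167/1000 + (-25/897)·(-2197/1000) + 947/1794·1 = 1/4 ✓
b·(c∘Ac): (-25/897)·169/200 + 947/1794·533/1894 = 1/8 ✓
b·Ac²: (-25/897)·(-299/200) + 947/1794·299/3788 = 1/12 ✓
b·A²c: 947/1794·299/3788 = 1/24 ✓; 4 stages ⇒ order 4.

4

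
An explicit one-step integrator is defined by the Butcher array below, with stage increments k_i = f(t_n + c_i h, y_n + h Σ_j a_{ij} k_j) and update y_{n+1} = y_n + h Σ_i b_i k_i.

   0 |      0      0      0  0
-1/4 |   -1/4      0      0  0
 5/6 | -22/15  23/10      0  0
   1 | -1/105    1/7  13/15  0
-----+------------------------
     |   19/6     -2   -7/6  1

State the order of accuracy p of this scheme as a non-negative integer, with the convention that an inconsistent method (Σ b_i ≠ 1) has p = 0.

b = (19/6, -2, -7/6, 1)
c = (0, -1/4, 5/6, 1)
Ac = (0, 0, -23/40, 173/252)
Σ b_i: 19/6·1 + (-2)·1 + (-7/6)·1 + 1·1 = 1 ✓
b·c: (-2)·(-1/4) + (-7/6)·5/6 + 1·1 = 19/36 ≠ 1/2 ⇒ order 1.

1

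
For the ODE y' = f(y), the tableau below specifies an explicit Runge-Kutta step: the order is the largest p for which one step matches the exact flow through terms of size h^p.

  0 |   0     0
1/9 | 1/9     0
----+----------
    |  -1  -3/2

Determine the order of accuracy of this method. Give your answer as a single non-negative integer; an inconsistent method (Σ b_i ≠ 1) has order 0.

b = (-1, -3/2)
c = (0, 1/9)
Σ b_i: (-1)·1 + (-3/2)·1 = -5/2 ≠ 1 ⇒ order 0.

0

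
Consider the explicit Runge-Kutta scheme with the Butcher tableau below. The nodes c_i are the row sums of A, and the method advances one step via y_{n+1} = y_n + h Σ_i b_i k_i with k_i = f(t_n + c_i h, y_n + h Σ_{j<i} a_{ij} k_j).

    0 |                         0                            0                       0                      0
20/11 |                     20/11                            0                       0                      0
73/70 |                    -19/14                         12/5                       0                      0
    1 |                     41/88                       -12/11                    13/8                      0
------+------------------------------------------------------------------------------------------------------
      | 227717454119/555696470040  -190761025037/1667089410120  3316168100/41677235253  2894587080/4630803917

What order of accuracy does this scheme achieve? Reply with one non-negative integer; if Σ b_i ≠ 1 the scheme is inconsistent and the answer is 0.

3

b = (227717454119/555696470040, -190761025037/1667089410120, 3316168100/41677235253, 2894587080/4630803917)
c = (0, 20/11, 73/70, 1)
Ac = (0, 0, 48/11, -19571/67760)
Σ b_i: 227717454119/555696470040·1 + (-190761025037/1667089410120)·1 + 3316168100/41677235253·1 + 2894587080/4630803917·1 = 1 ✓
b·c: (-190761025037/1667089410120)·20/11 + 3316168100/41677235253·73/70 + 2894587080/4630803917·1 = 1/2 ✓
b·c²: (-190761025037/1667089410120)·400/121 + 3316168100/41677235253·5329/4900 + 2894587080/4630803917·1 = 1/3 ✓
b·Ac: 3316168100/41677235253·48/11 + 2894587080/4630803917·(-19571/67760) = 1/6 ✓
b·c³: (-190761025037/1667089410120)·8000/1331 + 3316168100/41677235253·389017/343000 + 2894587080/4630803917·1 = 294662004401/10697157048270 ≠ 1/4 ⇒ order 3.
b·(c∘Ac): 3316168100/41677235253·1752/385 + 2894587080/4630803917·(-19571/67760) = 55486730767/305633058522 ≠ 1/8
b·Ac²: 3316168100/41677235253·960/121 + 2894587080/4630803917·(-95952313/52175200) = -11087628022649/21394314096540 ≠ 1/12
b·A²c: 2894587080/4630803917·78/11 = 20525253840/4630803917 ≠ 1/24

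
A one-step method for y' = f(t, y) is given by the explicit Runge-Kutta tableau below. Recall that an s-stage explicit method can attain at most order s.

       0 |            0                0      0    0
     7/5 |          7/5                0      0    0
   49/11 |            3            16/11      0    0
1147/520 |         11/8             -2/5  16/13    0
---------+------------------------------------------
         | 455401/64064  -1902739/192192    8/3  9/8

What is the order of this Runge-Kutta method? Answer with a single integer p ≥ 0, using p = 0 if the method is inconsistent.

b = (455401/64064, -1902739/192192, 8/3, 9/8)
c = (0, 7/5, 49/11, 1147/520)
Ac = (0, 0, 112/55, 17598/3575)
Σ b_i: 455401/64064·1 + (-1902739/192192)·1 + 8/3·1 + 9/8·1 = 1 ✓
b·c: (-1902739/192192)·7/5 + 8/3·49/11 + 9/8·1147/520 = 1/2 ✓
b·c²: (-1902739/192192)·49/25 + 8/3·2401/121 + 9/8·1315609/270400 = 10203902097/261747200 ≠ 1/3 ⇒ order 2.
b·Ac: 8/3·112/55 + 9/8·17598/3575 = 470533/42900 ≠ 1/6

2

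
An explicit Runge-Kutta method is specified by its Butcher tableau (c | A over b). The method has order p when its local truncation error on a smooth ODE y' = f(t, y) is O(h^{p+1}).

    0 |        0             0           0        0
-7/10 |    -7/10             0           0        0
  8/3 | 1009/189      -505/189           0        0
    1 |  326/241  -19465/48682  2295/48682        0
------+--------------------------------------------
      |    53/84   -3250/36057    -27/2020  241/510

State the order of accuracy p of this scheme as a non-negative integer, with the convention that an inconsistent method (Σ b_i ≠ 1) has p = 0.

4

b = (53/84, -3250/36057, -27/2020, 241/510)
c = (0, -7/10, 8/3, 1)
Ac = (0, 0, 101/54, 391/964)
Σ b_i: 53/84·1 + (-3250/36057)·1 + (-27/2020)·1 + 241/510·1 = 1 ✓
b·c: (-3250/36057)·(-7/10) + (-27/2020)·8/3 + 241/510·1 = 1/2 ✓
b·c²: (-3250/36057)·49/100 + (-27/2020)·64/9 + 241/510·1 = 1/3 ✓
b·Ac: (-27/2020)·101/54 + 241/510·391/964 = 1/6 ✓
b·c³: (-3250/36057)·(-343/1000) + (-27/2020)·512/27 + 241/510·1 = 1/4 ✓
b·(c∘Ac): (-27/2020)·404/81 + 241/510·391/964 = 1/8 ✓
b·Ac²: (-27/2020)·(-707/540) + 241/510·1343/9640 = 1/12 ✓
b·A²c: 241/510·85/964 = 1/24 ✓; 4 stages ⇒ order 4.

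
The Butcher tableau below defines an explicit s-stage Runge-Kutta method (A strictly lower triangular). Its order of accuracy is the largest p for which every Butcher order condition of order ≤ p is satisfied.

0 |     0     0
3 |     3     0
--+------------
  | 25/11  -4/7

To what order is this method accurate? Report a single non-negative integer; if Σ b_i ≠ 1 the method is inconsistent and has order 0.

b = (25/11, -4/7)
c = (0, 3)
Σ b_i: 25/11·1 + (-4/7)·1 = 131/77 ≠ 1 ⇒ order 0.

0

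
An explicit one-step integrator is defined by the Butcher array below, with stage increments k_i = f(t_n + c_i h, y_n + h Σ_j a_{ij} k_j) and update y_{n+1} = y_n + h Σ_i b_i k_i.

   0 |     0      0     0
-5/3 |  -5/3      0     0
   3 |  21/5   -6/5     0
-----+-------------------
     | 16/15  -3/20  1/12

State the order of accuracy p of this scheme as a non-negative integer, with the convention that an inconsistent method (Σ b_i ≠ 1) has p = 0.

3

b = (16/15, -3/20, 1/12)
c = (0, -5/3, 3)
Ac = (0, 0, 2)
Σ b_i: 16/15·1 + (-3/20)·1 + 1/12·1 = 1 ✓
b·c: (-3/20)·(-5/3) + 1/12·3 = 1/2 ✓
b·c²: (-3/20)·25/9 + 1/12·9 = 1/3 ✓
b·Ac: 1/12·2 = 1/6 ✓; 3 stages ⇒ order 3.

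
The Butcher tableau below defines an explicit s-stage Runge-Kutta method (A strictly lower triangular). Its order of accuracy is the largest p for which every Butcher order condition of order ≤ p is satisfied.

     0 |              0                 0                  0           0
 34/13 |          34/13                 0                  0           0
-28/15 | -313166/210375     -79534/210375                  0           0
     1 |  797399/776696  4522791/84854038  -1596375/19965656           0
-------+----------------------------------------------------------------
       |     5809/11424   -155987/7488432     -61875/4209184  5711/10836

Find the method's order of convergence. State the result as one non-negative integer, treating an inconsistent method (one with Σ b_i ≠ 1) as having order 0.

4

b = (5809/11424, -155987/7488432, -61875/4209184, 5711/10836)
c = (0, 34/13, -28/15, 1)
Ac = (0, 0, -12236/12375, 3297/11422)
Σ b_i: 5809/11424·1 + (-155987/7488432)·1 + (-61875/4209184)·1 + 5711/10836·1 = 1 ✓
b·c: (-155987/7488432)·34/13 + (-61875/4209184)·(-28/15) + 5711/10836·1 = 1/2 ✓
b·c²: (-155987/7488432)·1156/169 + (-61875/4209184)·784/225 + 5711/10836·1 = 1/3 ✓
b·Ac: (-61875/4209184)·(-12236/12375) + 5711/10836·3297/11422 = 1/6 ✓
b·c³: (-155987/7488432)·39304/2197 + (-61875/4209184)·(-21952/3375) + 5711/10836·1 = 1/4 ✓
b·(c∘Ac): (-61875/4209184)·342608/185625 + 5711/10836·3297/11422 = 1/8 ✓
b·Ac²: (-61875/4209184)·(-416024/160875) + 5711/10836·6384/74243 = 1/12 ✓
b·A²c: 5711/10836·903/11422 = 1/24 ✓; 4 stages ⇒ order 4.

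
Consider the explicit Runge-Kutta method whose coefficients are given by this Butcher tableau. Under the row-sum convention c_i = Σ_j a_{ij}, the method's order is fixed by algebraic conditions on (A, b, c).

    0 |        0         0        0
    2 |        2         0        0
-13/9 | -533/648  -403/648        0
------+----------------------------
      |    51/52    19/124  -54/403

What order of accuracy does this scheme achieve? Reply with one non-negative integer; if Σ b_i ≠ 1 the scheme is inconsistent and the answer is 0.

b = (51/52, 19/124, -54/403)
c = (0, 2, -13/9)
Ac = (0, 0, -403/324)
Σ b_i: 51/52·1 + 19/124·1 + (-54/403)·1 = 1 ✓
b·c: 19/124·2 + (-54/403)·(-13/9) = 1/2 ✓
b·c²: 19/124·4 + (-54/403)·169/81 = 1/3 ✓
b·Ac: (-54/403)·(-403/324) = 1/6 ✓; 3 stages ⇒ order 3.

3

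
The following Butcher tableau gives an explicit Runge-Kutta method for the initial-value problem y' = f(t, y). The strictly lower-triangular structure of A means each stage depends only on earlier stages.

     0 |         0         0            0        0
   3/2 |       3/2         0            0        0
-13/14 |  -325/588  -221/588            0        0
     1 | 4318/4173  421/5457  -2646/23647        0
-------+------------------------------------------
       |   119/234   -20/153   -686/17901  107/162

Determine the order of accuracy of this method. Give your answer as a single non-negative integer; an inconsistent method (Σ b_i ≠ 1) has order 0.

4

b = (119/234, -20/153, -686/17901, 107/162)
c = (0, 3/2, -13/14, 1)
Ac = (0, 0, -221/392, 47/214)
Σ b_i: 119/234·1 + (-20/153)·1 + (-686/17901)·1 + 107/162·1 = 1 ✓
b·c: (-20/153)·3/2 + (-686/17901)·(-13/14) + 107/162·1 = 1/2 ✓
b·c²: (-20/153)·9/4 + (-686/17901)·169/196 + 107/162·1 = 1/3 ✓
b·Ac: (-686/17901)·(-221/392) + 107/162·47/214 = 1/6 ✓
b·c³: (-20/153)·27/8 + (-686/17901)·(-2197/2744) + 107/162·1 = 1/4 ✓
b·(c∘Ac): (-686/17901)·2873/5488 + 107/162·47/214 = 1/8 ✓
b·Ac²: (-686/17901)·(-663/784) + 107/162·33/428 = 1/12 ✓
b·A²c: 107/162·27/428 = 1/24 ✓; 4 stages ⇒ order 4.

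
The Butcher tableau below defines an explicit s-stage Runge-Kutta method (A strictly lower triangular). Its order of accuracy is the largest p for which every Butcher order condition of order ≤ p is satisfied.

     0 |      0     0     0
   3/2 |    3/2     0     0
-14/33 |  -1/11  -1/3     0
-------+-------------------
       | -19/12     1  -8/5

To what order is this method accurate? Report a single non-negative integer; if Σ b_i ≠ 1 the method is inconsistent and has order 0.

0

b = (-19/12, 1, -8/5)
c = (0, 3/2, -14/33)
Ac = (0, 0, -1/2)
Σ b_i: (-19/12)·1 + 1·1 + (-8/5)·1 = -131/60 ≠ 1 ⇒ order 0.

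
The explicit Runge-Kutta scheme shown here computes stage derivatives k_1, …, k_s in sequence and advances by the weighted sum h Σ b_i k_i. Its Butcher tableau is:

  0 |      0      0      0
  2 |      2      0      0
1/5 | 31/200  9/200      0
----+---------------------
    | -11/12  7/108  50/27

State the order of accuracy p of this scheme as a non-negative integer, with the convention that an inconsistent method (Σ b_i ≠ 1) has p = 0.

3

b = (-11/12, 7/108, 50/27)
c = (0, 2, 1/5)
Ac = (0, 0, 9/100)
Σ b_i: (-11/12)·1 + 7/108·1 + 50/27·1 = 1 ✓
b·c: 7/108·2 + 50/27·1/5 = 1/2 ✓
b·c²: 7/108·4 + 50/27·1/25 = 1/3 ✓
b·Ac: 50/27·9/100 = 1/6 ✓; 3 stages ⇒ order 3.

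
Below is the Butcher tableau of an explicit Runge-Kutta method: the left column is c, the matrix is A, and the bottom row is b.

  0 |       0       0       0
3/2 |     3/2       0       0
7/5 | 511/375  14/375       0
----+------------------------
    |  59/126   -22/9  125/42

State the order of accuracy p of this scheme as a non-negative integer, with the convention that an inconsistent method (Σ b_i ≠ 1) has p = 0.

3

b = (59/126, -22/9, 125/42)
c = (0, 3/2, 7/5)
Ac = (0, 0, 7/125)
Σ b_i: 59/126·1 + (-22/9)·1 + 125/42·1 = 1 ✓
b·c: (-22/9)·3/2 + 125/42·7/5 = 1/2 ✓
b·c²: (-22/9)·9/4 + 125/42·49/25 = 1/3 ✓
b·Ac: 125/42·7/125 = 1/6 ✓; 3 stages ⇒ order 3.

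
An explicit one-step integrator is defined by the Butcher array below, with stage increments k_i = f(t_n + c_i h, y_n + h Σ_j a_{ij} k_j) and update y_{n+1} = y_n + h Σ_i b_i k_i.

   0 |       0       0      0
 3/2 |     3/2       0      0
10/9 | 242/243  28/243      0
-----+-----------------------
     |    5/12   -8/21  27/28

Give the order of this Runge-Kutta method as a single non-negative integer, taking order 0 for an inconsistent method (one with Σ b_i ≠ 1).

3

b = (5/12, -8/21, 27/28)
c = (0, 3/2, 10/9)
Ac = (0, 0, 14/81)
Σ b_i: 5/12·1 + (-8/21)·1 + 27/28·1 = 1 ✓
b·c: (-8/21)·3/2 + 27/28·10/9 = 1/2 ✓
b·c²: (-8/21)·9/4 + 27/28·100/81 = 1/3 ✓
b·Ac: 27/28·14/81 = 1/6 ✓; 3 stages ⇒ order 3.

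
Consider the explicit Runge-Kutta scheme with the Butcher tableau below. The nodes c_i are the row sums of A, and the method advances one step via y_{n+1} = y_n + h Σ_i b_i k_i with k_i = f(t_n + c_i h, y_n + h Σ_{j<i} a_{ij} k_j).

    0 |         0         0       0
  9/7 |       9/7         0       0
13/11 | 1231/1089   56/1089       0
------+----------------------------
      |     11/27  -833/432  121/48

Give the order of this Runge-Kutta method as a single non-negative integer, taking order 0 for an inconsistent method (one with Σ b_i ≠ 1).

b = (11/27, -833/432, 121/48)
c = (0, 9/7, 13/11)
Ac = (0, 0, 8/121)
Σ b_i: 11/27·1 + (-833/432)·1 + 121/48·1 = 1 ✓
b·c: (-833/432)·9/7 + 121/48·13/11 = 1/2 ✓
b·c²: (-833/432)·81/49 + 121/48·169/121 = 1/3 ✓
b·Ac: 121/48·8/121 = 1/6 ✓; 3 stages ⇒ order 3.

3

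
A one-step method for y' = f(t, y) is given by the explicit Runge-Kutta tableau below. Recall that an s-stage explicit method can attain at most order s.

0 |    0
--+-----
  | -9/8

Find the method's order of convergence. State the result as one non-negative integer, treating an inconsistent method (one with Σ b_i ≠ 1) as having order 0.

b = (-9/8)
c = (0)
Σ b_i: (-9/8)·1 = -9/8 ≠ 1 ⇒ order 0.

0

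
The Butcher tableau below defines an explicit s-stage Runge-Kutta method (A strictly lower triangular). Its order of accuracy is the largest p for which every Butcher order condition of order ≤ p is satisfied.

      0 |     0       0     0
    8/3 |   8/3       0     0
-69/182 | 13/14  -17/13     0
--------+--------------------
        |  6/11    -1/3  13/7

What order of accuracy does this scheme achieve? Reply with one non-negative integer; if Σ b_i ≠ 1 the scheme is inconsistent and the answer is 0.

0

b = (6/11, -1/3, 13/7)
c = (0, 8/3, -69/182)
Ac = (0, 0, -136/39)
Σ b_i: 6/11·1 + (-1/3)·1 + 13/7·1 = 478/231 ≠ 1 ⇒ order 0.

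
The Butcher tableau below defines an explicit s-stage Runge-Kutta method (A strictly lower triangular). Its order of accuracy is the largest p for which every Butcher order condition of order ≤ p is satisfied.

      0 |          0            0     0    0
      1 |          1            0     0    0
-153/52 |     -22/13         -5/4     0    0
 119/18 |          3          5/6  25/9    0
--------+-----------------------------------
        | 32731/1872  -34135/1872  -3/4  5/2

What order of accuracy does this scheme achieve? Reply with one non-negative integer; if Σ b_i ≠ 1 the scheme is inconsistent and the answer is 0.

2

b = (32731/1872, -34135/1872, -3/4, 5/2)
c = (0, 1, -153/52, 119/18)
Ac = (0, 0, -5/4, -1145/156)
Σ b_i: 32731/1872·1 + (-34135/1872)·1 + (-3/4)·1 + 5/2·1 = 1 ✓
b·c: (-34135/1872)·1 + (-3/4)·(-153/52) + 5/2·119/18 = 1/2 ✓
b·c²: (-34135/1872)·1 + (-3/4)·23409/2704 + 5/2·14161/324 = 74064793/876096 ≠ 1/3 ⇒ order 2.
b·Ac: (-3/4)·(-5/4) + 5/2·(-1145/156) = -10865/624 ≠ 1/6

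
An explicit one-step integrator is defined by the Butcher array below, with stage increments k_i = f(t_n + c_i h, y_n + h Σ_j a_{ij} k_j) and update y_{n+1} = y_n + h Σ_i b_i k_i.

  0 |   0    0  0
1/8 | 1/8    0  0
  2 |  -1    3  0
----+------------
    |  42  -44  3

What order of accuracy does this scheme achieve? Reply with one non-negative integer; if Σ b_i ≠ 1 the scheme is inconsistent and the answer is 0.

2

b = (42, -44, 3)
c = (0, 1/8, 2)
Ac = (0, 0, 3/8)
Σ b_i: 42·1 + (-44)·1 + 3·1 = 1 ✓
b·c: (-44)·1/8 + 3·2 = 1/2 ✓
b·c²: (-44)·1/64 + 3·4 = 181/16 ≠ 1/3 ⇒ order 2.
b·Ac: 3·3/8 = 9/8 ≠ 1/6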